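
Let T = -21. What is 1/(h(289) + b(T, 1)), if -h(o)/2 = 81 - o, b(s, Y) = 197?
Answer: 1/613 ≈ 0.0016313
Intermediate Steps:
h(o) = -162 + 2*o (h(o) = -2*(81 - o) = -162 + 2*o)
1/(h(289) + b(T, 1)) = 1/((-162 + 2*289) + 197) = 1/((-162 + 578) + 197) = 1/(416 + 197) = 1/613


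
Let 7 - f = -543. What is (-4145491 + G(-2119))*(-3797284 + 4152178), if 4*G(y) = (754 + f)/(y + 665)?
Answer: -1069569642755280/727 ≈ -1.4712e+12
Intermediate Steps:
f = 550 (f = 7 - 1*(-543) = 7 + 543 = 550)
G(y) = 326/(665 + y) (G(y) = ((754 + 550)/(y + 665))/4 = (1304/(665 + y))/4 = 326/(665 + y))
(-4145491 + G(-2119))*(-3797284 + 4152178) = (-4145491 + 326/(665 - 2119))*(-3797284 + 4152178) = (-4145491 + 326/(-1454))*354894 = (-4145491 + 326*(-1/1454))*354894 = (-4145491 - 163/727)*354894 = -3013772120/727*354894 = -1069569642755280/727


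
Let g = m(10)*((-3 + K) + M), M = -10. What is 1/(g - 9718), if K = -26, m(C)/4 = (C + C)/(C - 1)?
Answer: -3/30194 ≈ -9.9357e-5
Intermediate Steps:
m(C) = 8*C/(-1 + C) (m(C) = 4*((C + C)/(C - 1)) = 4*((2*C)/(-1 + C)) = 4*(2*C/(-1 + C)) = 8*C/(-1 + C))
g = -1040/3 (g = (8*10/(-1 + 10))*((-3 - 26) - 10) = (8*10/9)*(-29 - 10) = (8*10*(1/9))*(-39) = (80/9)*(-39) = -1040/3 ≈ -346.67)
1/(g - 9718) = 1/(-1040/3 - 9718) = 1/(-30194/3) = -3/30194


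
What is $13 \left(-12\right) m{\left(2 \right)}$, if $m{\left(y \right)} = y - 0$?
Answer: $-312$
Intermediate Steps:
$m{\left(y \right)} = y$ ($m{\left(y \right)} = y + 0 = y$)
$13 \left(-12\right) m{\left(2 \right)} = 13 \left(-12\right) 2 = \left(-156\right) 2 = -312$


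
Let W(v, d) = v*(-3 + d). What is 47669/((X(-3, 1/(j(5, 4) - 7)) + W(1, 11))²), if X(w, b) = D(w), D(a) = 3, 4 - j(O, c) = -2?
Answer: 47669/121 ≈ 393.96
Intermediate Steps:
j(O, c) = 6 (j(O, c) = 4 - 1*(-2) = 4 + 2 = 6)
X(w, b) = 3
47669/((X(-3, 1/(j(5, 4) - 7)) + W(1, 11))²) = 47669/((3 + 1*(-3 + 11))²) = 47669/((3 + 1*8)²) = 47669/((3 + 8)²) = 47669/(11²) = 47669/121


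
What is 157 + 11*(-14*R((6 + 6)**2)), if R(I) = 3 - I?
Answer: 21871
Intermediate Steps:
157 + 11*(-14*R((6 + 6)**2)) = 157 + 11*(-14*(3 - (6 + 6)**2)) = 157 + 11*(-14*(3 - 1*12**2)) = 157 + 11*(-14*(3 - 1*144)) = 157 + 11*(-14*(3 - 144)) = 157 + 11*(-14*(-141)) = 157 + 11*1974 = 157 + 21714 = 21871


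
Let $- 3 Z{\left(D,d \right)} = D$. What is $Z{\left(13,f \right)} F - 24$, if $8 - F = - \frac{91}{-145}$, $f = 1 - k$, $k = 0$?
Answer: $- \frac{24337}{435} \approx -55.947$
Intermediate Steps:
$f = 1$ ($f = 1 - 0 = 1 + 0 = 1$)
$Z{\left(D,d \right)} = - \frac{D}{3}$
$F = \frac{1069}{145}$ ($F = 8 - - \frac{91}{-145} = 8 - \left(-91\right) \left(- \frac{1}{145}\right) = 8 - \frac{91}{145} = \frac{1069}{145} \approx 7.3724$)
$Z{\left(13,f \right)} F - 24 = \left(- \frac{1}{3}\right) 13 \cdot \frac{1069}{145} - 24 = \left(- \frac{13}{3}\right) \frac{1069}{145} - 24 = - \frac{13897}{435} - 24 = - \frac{24337}{435}$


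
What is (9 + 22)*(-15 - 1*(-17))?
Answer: 62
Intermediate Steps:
(9 + 22)*(-15 - 1*(-17)) = 31*(-15 + 17) = 31*2 = 62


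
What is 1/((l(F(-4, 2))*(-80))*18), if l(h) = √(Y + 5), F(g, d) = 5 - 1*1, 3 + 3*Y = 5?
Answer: -√51/24480 ≈ -0.00029173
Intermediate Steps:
Y = ⅔ (Y = -1 + (⅓)*5 = -1 + 5/3 = ⅔ ≈ 0.66667)
F(g, d) = 4 (F(g, d) = 5 - 1 = 4)
l(h) = √51/3 (l(h) = √(⅔ + 5) = √(17/3) = √51/3)
1/((l(F(-4, 2))*(-80))*18) = 1/(((√51/3)*(-80))*18) = 1/(-80*√51/3*18) = 1/(-480*√51) = -√51/24480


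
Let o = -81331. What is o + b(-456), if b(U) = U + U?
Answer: -82243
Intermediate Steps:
b(U) = 2*U
o + b(-456) = -81331 + 2*(-456) = -81331 - 912 = -82243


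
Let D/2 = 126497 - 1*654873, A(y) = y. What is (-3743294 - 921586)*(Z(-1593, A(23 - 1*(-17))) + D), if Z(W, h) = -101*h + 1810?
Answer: 4940023952160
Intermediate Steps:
D = -1056752 (D = 2*(126497 - 1*654873) = 2*(126497 - 654873) = 2*(-528376) = -1056752)
Z(W, h) = 1810 - 101*h
(-3743294 - 921586)*(Z(-1593, A(23 - 1*(-17))) + D) = (-3743294 - 921586)*((1810 - 101*(23 - 1*(-17))) - 1056752) = -4664880*((1810 - 101*(23 + 17)) - 1056752) = -4664880*((1810 - 101*40) - 1056752) = -4664880*((1810 - 4040) - 1056752) = -4664880*(-2230 - 1056752) = -4664880*(-1058982) = 4940023952160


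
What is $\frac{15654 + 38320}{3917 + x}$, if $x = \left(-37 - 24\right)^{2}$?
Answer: $\frac{26987}{3819} \approx 7.0665$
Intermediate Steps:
$x = 3721$ ($x = \left(-61\right)^{2} = 3721$)
$\frac{15654 + 38320}{3917 + x} = \frac{15654 + 38320}{3917 + 3721} = \frac{53974}{7638} = 53974 \cdot \frac{1}{7638} = \frac{26987}{3819}$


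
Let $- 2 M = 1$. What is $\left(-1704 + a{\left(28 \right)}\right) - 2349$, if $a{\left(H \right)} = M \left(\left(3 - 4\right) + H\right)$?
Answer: $- \frac{8133}{2} \approx -4066.5$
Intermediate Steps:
$M = - \frac{1}{2}$ ($M = \left(- \frac{1}{2}\right) 1 = - \frac{1}{2} \approx -0.5$)
$a{\left(H \right)} = \frac{1}{2} - \frac{H}{2}$ ($a{\left(H \right)} = - \frac{\left(3 - 4\right) + H}{2} = - \frac{-1 + H}{2} = \frac{1}{2} - \frac{H}{2}$)
$\left(-1704 + a{\left(28 \right)}\right) - 2349 = \left(-1704 + \left(\frac{1}{2} - 14\right)\right) - 2349 = \left(-1704 - \frac{27}{2}\right) - 2349 = - \frac{3435}{2} - 2349 = - \frac{8133}{2}$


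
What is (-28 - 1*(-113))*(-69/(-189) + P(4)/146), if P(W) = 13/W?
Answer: 1211335/36792 ≈ 32.924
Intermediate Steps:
(-28 - 1*(-113))*(-69/(-189) + P(4)/146) = (-28 - 1*(-113))*(-69/(-189) + (13/4)/146) = (-28 + 113)*(-69*(-1/189) + (13*(1/4))*(1/146)) = 85*(23/63 + (13/4)*(1/146)) = 85*(23/63 + 13/584) = 85*(14251/36792) = 1211335/36792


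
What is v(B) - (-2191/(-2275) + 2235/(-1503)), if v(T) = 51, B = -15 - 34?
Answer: 8389387/162825 ≈ 51.524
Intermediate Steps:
B = -49
v(B) - (-2191/(-2275) + 2235/(-1503)) = 51 - (-2191/(-2275) + 2235/(-1503)) = 51 - (-2191*(-1/2275) + 2235*(-1/1503)) = 51 - (313/325 - 745/501) = 51 - 1*(-85312/162825) = 51 + 85312/162825 = 8389387/162825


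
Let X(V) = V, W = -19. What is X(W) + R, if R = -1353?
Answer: -1372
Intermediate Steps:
X(W) + R = -19 - 1353 = -1372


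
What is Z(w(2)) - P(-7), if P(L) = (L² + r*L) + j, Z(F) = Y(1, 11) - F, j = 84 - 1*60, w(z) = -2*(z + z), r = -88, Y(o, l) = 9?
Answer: -672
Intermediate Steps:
w(z) = -4*z
j = 24 (j = 84 - 60 = 24)
Z(F) = 9 - F
P(L) = 24 + L² - 88*L (P(L) = (L² - 88*L) + 24 = 24 + L² - 88*L)
Z(w(2)) - P(-7) = (9 - (-4)*2) - (24 + (-7)² - 88*(-7)) = (9 - 1*(-8)) - (24 + 49 + 616) = (9 + 8) - 1*689 = 17 - 689 = -672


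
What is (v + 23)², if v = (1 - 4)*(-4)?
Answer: 1225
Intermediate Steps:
v = 12 (v = -3*(-4) = 12)
(v + 23)² = (12 + 23)² = 35² = 1225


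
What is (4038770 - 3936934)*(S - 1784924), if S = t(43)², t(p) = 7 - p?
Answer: -181637541008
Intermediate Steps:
S = 1296 (S = (7 - 1*43)² = (7 - 43)² = (-36)² = 1296)
(4038770 - 3936934)*(S - 1784924) = (4038770 - 3936934)*(1296 - 1784924) = 101836*(-1783628) = -181637541008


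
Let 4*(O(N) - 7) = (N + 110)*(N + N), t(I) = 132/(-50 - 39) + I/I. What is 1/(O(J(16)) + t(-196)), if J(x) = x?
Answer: 89/90292 ≈ 0.00098569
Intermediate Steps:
t(I) = -43/89 (t(I) = 132/(-89) + 1 = 132*(-1/89) + 1 = -132/89 + 1 = -43/89)
O(N) = 7 + N*(110 + N)/2 (O(N) = 7 + ((N + 110)*(N + N))/4 = 7 + ((110 + N)*(2*N))/4 = 7 + (2*N*(110 + N))/4 = 7 + N*(110 + N)/2)
1/(O(J(16)) + t(-196)) = 1/((7 + (½)*16² + 55*16) - 43/89) = 1/((7 + (½)*256 + 880) - 43/89) = 1/((7 + 128 + 880) - 43/89) = 1/(1015 - 43/89) = 1/(90292/89) = 89/90292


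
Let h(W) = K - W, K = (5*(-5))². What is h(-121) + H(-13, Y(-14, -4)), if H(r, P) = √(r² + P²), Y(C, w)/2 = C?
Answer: 746 + √953 ≈ 776.87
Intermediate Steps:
Y(C, w) = 2*C
K = 625 (K = (-25)² = 625)
h(W) = 625 - W
H(r, P) = √(P² + r²)
h(-121) + H(-13, Y(-14, -4)) = (625 - 1*(-121)) + √((2*(-14))² + (-13)²) = (625 + 121) + √((-28)² + 169) = 746 + √(784 + 169) = 746 + √953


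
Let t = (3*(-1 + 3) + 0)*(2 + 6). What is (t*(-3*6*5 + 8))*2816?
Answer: -11083776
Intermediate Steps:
t = 48 (t = (3*2 + 0)*8 = (6 + 0)*8 = 6*8 = 48)
(t*(-3*6*5 + 8))*2816 = (48*(-3*6*5 + 8))*2816 = (48*(-18*5 + 8))*2816 = (48*(-90 + 8))*2816 = (48*(-82))*2816 = -3936*2816 = -11083776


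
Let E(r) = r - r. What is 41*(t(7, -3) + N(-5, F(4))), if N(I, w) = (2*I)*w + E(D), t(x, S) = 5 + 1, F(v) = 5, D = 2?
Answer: -1804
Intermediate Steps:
E(r) = 0
t(x, S) = 6
N(I, w) = 2*I*w (N(I, w) = (2*I)*w + 0 = 2*I*w + 0 = 2*I*w)
41*(t(7, -3) + N(-5, F(4))) = 41*(6 + 2*(-5)*5) = 41*(6 - 50) = 41*(-44) = -1804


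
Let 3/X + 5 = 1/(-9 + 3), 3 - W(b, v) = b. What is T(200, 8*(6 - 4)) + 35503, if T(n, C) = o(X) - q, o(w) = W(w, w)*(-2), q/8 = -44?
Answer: 1111283/31 ≈ 35848.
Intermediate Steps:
W(b, v) = 3 - b
X = -18/31 (X = 3/(-5 + 1/(-9 + 3)) = 3/(-5 + 1/(-6)) = 3/(-5 - ⅙) = 3/(-31/6) = 3*(-6/31) = -18/31 ≈ -0.58065)
q = -352 (q = 8*(-44) = -352)
o(w) = -6 + 2*w (o(w) = (3 - w)*(-2) = -6 + 2*w)
T(n, C) = 10690/31 (T(n, C) = (-6 + 2*(-18/31)) - 1*(-352) = (-6 - 36/31) + 352 = -222/31 + 352 = 10690/31)
T(200, 8*(6 - 4)) + 35503 = 10690/31 + 35503 = 1111283/31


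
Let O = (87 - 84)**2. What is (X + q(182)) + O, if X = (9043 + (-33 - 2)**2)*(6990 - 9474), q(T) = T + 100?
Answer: -25505421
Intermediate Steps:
q(T) = 100 + T
O = 9 (O = 3**2 = 9)
X = -25505712 (X = (9043 + (-35)**2)*(-2484) = (9043 + 1225)*(-2484) = 10268*(-2484) = -25505712)
(X + q(182)) + O = (-25505712 + (100 + 182)) + 9 = (-25505712 + 282) + 9 = -25505430 + 9 = -25505421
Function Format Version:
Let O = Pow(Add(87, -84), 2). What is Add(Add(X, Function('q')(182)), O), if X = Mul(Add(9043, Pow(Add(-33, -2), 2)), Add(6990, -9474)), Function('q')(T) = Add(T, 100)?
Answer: -25505421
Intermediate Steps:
Function('q')(T) = Add(100, T)
O = 9 (O = Pow(3, 2) = 9)
X = -25505712 (X = Mul(Add(9043, Pow(-35, 2)), -2484) = Mul(Add(9043, 1225), -2484) = Mul(10268, -2484) = -25505712)
Add(Add(X, Function('q')(182)), O) = Add(Add(-25505712, Add(100, 182)), 9) = Add(Add(-25505712, 282), 9) = Add(-25505430, 9) = -25505421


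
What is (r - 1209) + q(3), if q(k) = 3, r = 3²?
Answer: -1197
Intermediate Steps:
r = 9
(r - 1209) + q(3) = (9 - 1209) + 3 = -1200 + 3 = -1197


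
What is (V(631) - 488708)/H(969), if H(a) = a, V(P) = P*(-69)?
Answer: -28013/51 ≈ -549.27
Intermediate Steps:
V(P) = -69*P
(V(631) - 488708)/H(969) = (-69*631 - 488708)/969 = (-43539 - 488708)*(1/969) = -532247*1/969 = -28013/51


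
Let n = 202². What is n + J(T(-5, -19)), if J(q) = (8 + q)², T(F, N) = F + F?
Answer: 40808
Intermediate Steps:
n = 40804
T(F, N) = 2*F
n + J(T(-5, -19)) = 40804 + (8 + 2*(-5))² = 40804 + (8 - 10)² = 40804 + (-2)² = 40804 + 4 = 40808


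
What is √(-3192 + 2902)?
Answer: I*√290 ≈ 17.029*I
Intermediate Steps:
√(-3192 + 2902) = √(-290) = I*√290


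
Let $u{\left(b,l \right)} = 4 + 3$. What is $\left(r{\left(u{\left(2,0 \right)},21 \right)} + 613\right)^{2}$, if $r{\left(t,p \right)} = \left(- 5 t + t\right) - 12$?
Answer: $328329$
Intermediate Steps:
$u{\left(b,l \right)} = 7$
$r{\left(t,p \right)} = -12 - 4 t$ ($r{\left(t,p \right)} = - 4 t - 12 = -12 - 4 t$)
$\left(r{\left(u{\left(2,0 \right)},21 \right)} + 613\right)^{2} = \left(\left(-12 - 28\right) + 613\right)^{2} = \left(-40 + 613\right)^{2} = 573^{2} = 328329$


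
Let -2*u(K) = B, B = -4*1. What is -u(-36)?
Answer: -2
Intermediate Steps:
B = -4
u(K) = 2 (u(K) = -½*(-4) = 2)
-u(-36) = -1*2 = -2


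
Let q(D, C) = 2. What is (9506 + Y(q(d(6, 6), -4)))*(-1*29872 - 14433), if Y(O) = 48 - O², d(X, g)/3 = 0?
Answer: -423112750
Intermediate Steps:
d(X, g) = 0 (d(X, g) = 3*0 = 0)
(9506 + Y(q(d(6, 6), -4)))*(-1*29872 - 14433) = (9506 + (48 - 1*2²))*(-1*29872 - 14433) = (9506 + (48 - 1*4))*(-29872 - 14433) = (9506 + (48 - 4))*(-44305) = (9506 + 44)*(-44305) = 9550*(-44305) = -423112750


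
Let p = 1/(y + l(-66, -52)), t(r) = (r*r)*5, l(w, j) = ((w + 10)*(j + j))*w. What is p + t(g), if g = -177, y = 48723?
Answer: 52579617344/335661 ≈ 1.5665e+5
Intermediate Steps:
l(w, j) = 2*j*w*(10 + w) (l(w, j) = ((10 + w)*(2*j))*w = (2*j*(10 + w))*w = 2*j*w*(10 + w))
t(r) = 5*r² (t(r) = r²*5 = 5*r²)
p = -1/335661 (p = 1/(48723 + 2*(-52)*(-66)*(10 - 66)) = 1/(48723 + 2*(-52)*(-66)*(-56)) = 1/(48723 - 384384) = 1/(-335661) = -1/335661 ≈ -2.9792e-6)
p + t(g) = -1/335661 + 5*(-177)² = -1/335661 + 5*31329 = -1/335661 + 156645 = 52579617344/335661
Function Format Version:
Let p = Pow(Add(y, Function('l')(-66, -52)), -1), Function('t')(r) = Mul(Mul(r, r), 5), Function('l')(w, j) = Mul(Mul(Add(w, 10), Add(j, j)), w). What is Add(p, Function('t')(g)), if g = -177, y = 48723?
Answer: Rational(52579617344, 335661) ≈ 1.5665e+5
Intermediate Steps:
Function('l')(w, j) = Mul(2, j, w, Add(10, w)) (Function('l')(w, j) = Mul(Mul(Add(10, w), Mul(2, j)), w) = Mul(Mul(2, j, Add(10, w)), w) = Mul(2, j, w, Add(10, w)))
Function('t')(r) = Mul(5, Pow(r, 2)) (Function('t')(r) = Mul(Pow(r, 2), 5) = Mul(5, Pow(r, 2)))
p = Rational(-1, 335661) (p = Pow(Add(48723, Mul(2, -52, -66, Add(10, -66))), -1) = Pow(Add(48723, Mul(2, -52, -66, -56)), -1) = Pow(Add(48723, -384384), -1) = Pow(-335661, -1) = Rational(-1, 335661) ≈ -2.9792e-6)
Add(p, Function('t')(g)) = Add(Rational(-1, 335661), Mul(5, Pow(-177, 2))) = Add(Rational(-1, 335661), Mul(5, 31329)) = Add(Rational(-1, 335661), 156645) = Rational(52579617344, 335661)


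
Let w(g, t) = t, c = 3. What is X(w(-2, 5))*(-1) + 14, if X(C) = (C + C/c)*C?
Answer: -58/3 ≈ -19.333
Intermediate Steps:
X(C) = 4*C²/3 (X(C) = (C + C/3)*C = (4*C/3)*C = 4*C²/3)
X(w(-2, 5))*(-1) + 14 = ((4/3)*5²)*(-1) + 14 = ((4/3)*25)*(-1) + 14 = (100/3)*(-1) + 14 = -100/3 + 14 = -58/3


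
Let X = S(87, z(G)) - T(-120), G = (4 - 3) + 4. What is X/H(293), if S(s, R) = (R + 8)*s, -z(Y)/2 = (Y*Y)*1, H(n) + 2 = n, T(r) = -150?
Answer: -1168/97 ≈ -12.041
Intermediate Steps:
H(n) = -2 + n
G = 5 (G = 1 + 4 = 5)
z(Y) = -2*Y² (z(Y) = -2*Y*Y = -2*Y²)
S(s, R) = s*(8 + R) (S(s, R) = (8 + R)*s = s*(8 + R))
X = -3504 (X = 87*(8 - 2*5²) - 1*(-150) = 87*(8 - 2*25) + 150 = 87*(8 - 50) + 150 = 87*(-42) + 150 = -3654 + 150 = -3504)
X/H(293) = -3504/(-2 + 293) = -3504/291 = -3504*1/291 = -1168/97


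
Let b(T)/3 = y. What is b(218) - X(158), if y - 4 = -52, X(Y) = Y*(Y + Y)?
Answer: -50072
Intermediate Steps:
X(Y) = 2*Y**2 (X(Y) = Y*(2*Y) = 2*Y**2)
y = -48 (y = 4 - 52 = -48)
b(T) = -144 (b(T) = 3*(-48) = -144)
b(218) - X(158) = -144 - 2*158**2 = -144 - 2*24964 = -144 - 1*49928 = -144 - 49928 = -50072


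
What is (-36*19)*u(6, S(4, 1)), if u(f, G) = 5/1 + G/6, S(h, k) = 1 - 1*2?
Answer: -3306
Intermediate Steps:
S(h, k) = -1 (S(h, k) = 1 - 2 = -1)
u(f, G) = 5 + G/6 (u(f, G) = 5*1 + G*(1/6) = 5 + G/6)
(-36*19)*u(6, S(4, 1)) = (-36*19)*(5 + (1/6)*(-1)) = -684*(5 - 1/6) = -684*29/6 = -3306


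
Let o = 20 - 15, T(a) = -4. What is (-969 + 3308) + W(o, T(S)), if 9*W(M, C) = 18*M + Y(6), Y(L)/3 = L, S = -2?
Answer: 2351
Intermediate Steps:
Y(L) = 3*L
o = 5
W(M, C) = 2 + 2*M (W(M, C) = (18*M + 3*6)/9 = (18*M + 18)/9 = (18 + 18*M)/9 = 2 + 2*M)
(-969 + 3308) + W(o, T(S)) = (-969 + 3308) + (2 + 2*5) = 2339 + (2 + 10) = 2339 + 12 = 2351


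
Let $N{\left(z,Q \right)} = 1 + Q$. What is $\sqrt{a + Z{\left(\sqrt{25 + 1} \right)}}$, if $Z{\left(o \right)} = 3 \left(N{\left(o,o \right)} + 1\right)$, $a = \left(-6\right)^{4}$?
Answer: $\sqrt{1302 + 3 \sqrt{26}} \approx 36.295$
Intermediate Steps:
$a = 1296$
$Z{\left(o \right)} = 6 + 3 o$ ($Z{\left(o \right)} = 3 \left(\left(1 + o\right) + 1\right) = 3 \left(2 + o\right) = 6 + 3 o$)
$\sqrt{a + Z{\left(\sqrt{25 + 1} \right)}} = \sqrt{1296 + \left(6 + 3 \sqrt{25 + 1}\right)} = \sqrt{1296 + \left(6 + 3 \sqrt{26}\right)} = \sqrt{1302 + 3 \sqrt{26}}$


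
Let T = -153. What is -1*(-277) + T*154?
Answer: -23285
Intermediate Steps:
-1*(-277) + T*154 = -1*(-277) - 153*154 = 277 - 23562 = -23285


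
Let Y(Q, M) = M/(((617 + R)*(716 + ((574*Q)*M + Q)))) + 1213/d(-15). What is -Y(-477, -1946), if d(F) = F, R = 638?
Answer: 162221280254899/2006033968455 ≈ 80.867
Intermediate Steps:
Y(Q, M) = -1213/15 + M/(898580 + 1255*Q + 720370*M*Q) (Y(Q, M) = M/(((617 + 638)*(716 + ((574*Q)*M + Q)))) + 1213/(-15) = M/((1255*(716 + (574*M*Q + Q)))) + 1213*(-1/15) = M/((1255*(716 + (Q + 574*M*Q)))) - 1213/15 = M/((1255*(716 + Q + 574*M*Q))) - 1213/15 = M/(898580 + 1255*Q + 720370*M*Q) - 1213/15 = -1213/15 + M/(898580 + 1255*Q + 720370*M*Q))
-Y(-477, -1946) = -(-217995508 - 304463*(-477) + 3*(-1946) - 174761762*(-1946)*(-477))/(3765*(716 - 477 + 574*(-1946)*(-477))) = -(-217995508 + 145228851 - 5838 - 162221207482404)/(3765*(716 - 477 + 532810908)) = -(-162221280254899)/(3765*532811147) = -1*(-162221280254899/2006033968455) = 162221280254899/2006033968455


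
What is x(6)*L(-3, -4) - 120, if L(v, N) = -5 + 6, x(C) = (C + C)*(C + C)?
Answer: 24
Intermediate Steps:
x(C) = 4*C**2 (x(C) = (2*C)*(2*C) = 4*C**2)
L(v, N) = 1
x(6)*L(-3, -4) - 120 = (4*6**2)*1 - 120 = (4*36)*1 - 120 = 144*1 - 120 = 144 - 120 = 24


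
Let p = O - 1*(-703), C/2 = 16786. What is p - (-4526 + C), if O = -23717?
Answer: -52060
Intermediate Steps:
C = 33572 (C = 2*16786 = 33572)
p = -23014 (p = -23717 - 1*(-703) = -23717 + 703 = -23014)
p - (-4526 + C) = -23014 - (-4526 + 33572) = -23014 - 1*29046 = -23014 - 29046 = -52060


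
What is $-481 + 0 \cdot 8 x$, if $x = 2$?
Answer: $-481$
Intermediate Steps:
$-481 + 0 \cdot 8 x = -481 + 0 \cdot 8 \cdot 2 = -481 + 0 \cdot 2 = -481 + 0 = -481$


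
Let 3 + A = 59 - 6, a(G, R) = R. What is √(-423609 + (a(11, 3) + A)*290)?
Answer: I*√408239 ≈ 638.94*I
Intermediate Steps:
A = 50 (A = -3 + (59 - 6) = -3 + 53 = 50)
√(-423609 + (a(11, 3) + A)*290) = √(-423609 + (3 + 50)*290) = √(-423609 + 53*290) = √(-423609 + 15370) = √(-408239) = I*√408239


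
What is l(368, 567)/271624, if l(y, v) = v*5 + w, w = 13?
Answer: 356/33953 ≈ 0.010485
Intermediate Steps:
l(y, v) = 13 + 5*v (l(y, v) = v*5 + 13 = 5*v + 13 = 13 + 5*v)
l(368, 567)/271624 = (13 + 5*567)/271624 = (13 + 2835)*(1/271624) = 2848*(1/271624) = 356/33953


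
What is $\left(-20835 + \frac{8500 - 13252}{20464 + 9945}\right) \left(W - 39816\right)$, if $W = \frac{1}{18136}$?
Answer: $\frac{457507307290094325}{551497624} \approx 8.2957 \cdot 10^{8}$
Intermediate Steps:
$W = \frac{1}{18136} \approx 5.5139 \cdot 10^{-5}$
$\left(-20835 + \frac{8500 - 13252}{20464 + 9945}\right) \left(W - 39816\right) = \left(-20835 + \frac{8500 - 13252}{20464 + 9945}\right) \left(\frac{1}{18136} - 39816\right) = \left(-20835 - \frac{4752}{30409}\right) \left(- \frac{722102975}{18136}\right) = \left(- \frac{633576267}{30409}\right) \left(- \frac{722102975}{18136}\right) = \frac{457507307290094325}{551497624}$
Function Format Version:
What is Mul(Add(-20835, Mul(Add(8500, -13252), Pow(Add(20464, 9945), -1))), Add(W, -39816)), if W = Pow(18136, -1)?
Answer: Rational(457507307290094325, 551497624) ≈ 8.2957e+8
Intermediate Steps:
W = Rational(1, 18136) ≈ 5.5139e-5
Mul(Add(-20835, Mul(Add(8500, -13252), Pow(Add(20464, 9945), -1))), Add(W, -39816)) = Mul(Add(-20835, Mul(Add(8500, -13252), Pow(Add(20464, 9945), -1))), Add(Rational(1, 18136), -39816)) = Mul(Add(-20835, Mul(-4752, Pow(30409, -1))), Rational(-722102975, 18136)) = Mul(Add(-20835, Mul(-4752, Rational(1, 30409))), Rational(-722102975, 18136)) = Mul(Add(-20835, Rational(-4752, 30409)), Rational(-722102975, 18136)) = Mul(Rational(-633576267, 30409), Rational(-722102975, 18136)) = Rational(457507307290094325, 551497624)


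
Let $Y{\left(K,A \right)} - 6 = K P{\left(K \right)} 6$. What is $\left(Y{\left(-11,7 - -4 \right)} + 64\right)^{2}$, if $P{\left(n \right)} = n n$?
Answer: $62663056$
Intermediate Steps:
$P{\left(n \right)} = n^{2}$
$Y{\left(K,A \right)} = 6 + 6 K^{3}$ ($Y{\left(K,A \right)} = 6 + K K^{2} \cdot 6 = 6 + K^{3} \cdot 6 = 6 + 6 K^{3}$)
$\left(Y{\left(-11,7 - -4 \right)} + 64\right)^{2} = \left(\left(6 + 6 \left(-11\right)^{3}\right) + 64\right)^{2} = \left(\left(6 + 6 \left(-1331\right)\right) + 64\right)^{2} = \left(\left(6 - 7986\right) + 64\right)^{2} = \left(-7980 + 64\right)^{2} = \left(-7916\right)^{2} = 62663056$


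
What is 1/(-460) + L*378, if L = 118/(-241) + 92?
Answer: 3834749279/110860 ≈ 34591.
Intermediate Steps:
L = 22054/241 (L = 118*(-1/241) + 92 = -118/241 + 92 = 22054/241 ≈ 91.510)
1/(-460) + L*378 = 1/(-460) + (22054/241)*378 = -1/460 + 8336412/241 = 3834749279/110860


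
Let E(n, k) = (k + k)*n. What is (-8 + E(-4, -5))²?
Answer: 1024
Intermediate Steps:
E(n, k) = 2*k*n (E(n, k) = (2*k)*n = 2*k*n)
(-8 + E(-4, -5))² = (-8 + 2*(-5)*(-4))² = (-8 + 40)² = 32² = 1024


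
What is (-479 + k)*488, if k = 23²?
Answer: 24400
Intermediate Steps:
k = 529
(-479 + k)*488 = (-479 + 529)*488 = 50*488 = 24400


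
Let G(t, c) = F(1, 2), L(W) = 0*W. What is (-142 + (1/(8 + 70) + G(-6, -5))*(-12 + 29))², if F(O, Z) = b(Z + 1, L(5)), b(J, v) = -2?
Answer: 187991521/6084 ≈ 30899.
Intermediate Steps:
L(W) = 0
F(O, Z) = -2
G(t, c) = -2
(-142 + (1/(8 + 70) + G(-6, -5))*(-12 + 29))² = (-142 + (1/(8 + 70) - 2)*(-12 + 29))² = (-142 + (1/78 - 2)*17)² = (-142 - 155/78*17)² = (-142 - 2635/78)² = (-13711/78)² = 187991521/6084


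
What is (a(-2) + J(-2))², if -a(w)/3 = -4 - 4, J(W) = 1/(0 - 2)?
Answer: 2209/4 ≈ 552.25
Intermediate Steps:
J(W) = -½ (J(W) = 1/(-2) = -½)
a(w) = 24 (a(w) = -3*(-4 - 4) = -3*(-8) = 24)
(a(-2) + J(-2))² = (24 - ½)² = (47/2)² = 2209/4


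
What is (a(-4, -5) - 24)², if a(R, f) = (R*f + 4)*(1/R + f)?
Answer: 22500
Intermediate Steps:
a(R, f) = (4 + R*f)*(f + 1/R)
(a(-4, -5) - 24)² = ((4 - 4*(-5)*(5 - 4*(-5)))/(-4) - 24)² = (-(4 - 4*(-5)*(5 + 20))/4 - 24)² = (-(4 - 4*(-5)*25)/4 - 24)² = (-(4 + 500)/4 - 24)² = (-¼*504 - 24)² = (-126 - 24)² = (-150)² = 22500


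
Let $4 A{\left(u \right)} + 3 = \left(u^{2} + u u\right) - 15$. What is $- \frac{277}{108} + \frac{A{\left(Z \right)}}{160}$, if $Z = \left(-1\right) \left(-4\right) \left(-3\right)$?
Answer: $- \frac{3703}{1728} \approx -2.1429$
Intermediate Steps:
$Z = -12$ ($Z = 4 \left(-3\right) = -12$)
$A{\left(u \right)} = - \frac{9}{2} + \frac{u^{2}}{2}$ ($A{\left(u \right)} = - \frac{3}{4} + \frac{\left(u^{2} + u u\right) - 15}{4} = - \frac{3}{4} + \frac{\left(u^{2} + u^{2}\right) - 15}{4} = - \frac{3}{4} + \frac{2 u^{2} - 15}{4} = - \frac{3}{4} + \frac{-15 + 2 u^{2}}{4} = - \frac{3}{4} + \left(- \frac{15}{4} + \frac{u^{2}}{2}\right) = - \frac{9}{2} + \frac{u^{2}}{2}$)
$- \frac{277}{108} + \frac{A{\left(Z \right)}}{160} = - \frac{277}{108} + \frac{- \frac{9}{2} + \frac{\left(-12\right)^{2}}{2}}{160} = \left(-277\right) \frac{1}{108} + \left(- \frac{9}{2} + \frac{1}{2} \cdot 144\right) \frac{1}{160} = - \frac{277}{108} + \left(- \frac{9}{2} + 72\right) \frac{1}{160} = - \frac{277}{108} + \frac{135}{2} \cdot \frac{1}{160} = - \frac{277}{108} + \frac{27}{64} = - \frac{3703}{1728}$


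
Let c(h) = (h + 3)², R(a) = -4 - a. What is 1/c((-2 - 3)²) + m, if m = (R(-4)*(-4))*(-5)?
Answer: 1/784 ≈ 0.0012755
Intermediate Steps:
c(h) = (3 + h)²
m = 0 (m = ((-4 - 1*(-4))*(-4))*(-5) = ((-4 + 4)*(-4))*(-5) = (0*(-4))*(-5) = 0*(-5) = 0)
1/c((-2 - 3)²) + m = 1/((3 + (-2 - 3)²)²) + 0 = 1/((3 + (-5)²)²) + 0 = 1/((3 + 25)²) + 0 = 1/(28²) + 0 = 1/784 + 0 = 1/784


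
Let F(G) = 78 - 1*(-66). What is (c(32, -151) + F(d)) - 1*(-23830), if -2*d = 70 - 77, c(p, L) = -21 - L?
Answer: 24104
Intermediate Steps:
d = 7/2 (d = -(70 - 77)/2 = -½*(-7) = 7/2 ≈ 3.5000)
F(G) = 144 (F(G) = 78 + 66 = 144)
(c(32, -151) + F(d)) - 1*(-23830) = ((-21 - 1*(-151)) + 144) - 1*(-23830) = ((-21 + 151) + 144) + 23830 = (130 + 144) + 23830 = 274 + 23830 = 24104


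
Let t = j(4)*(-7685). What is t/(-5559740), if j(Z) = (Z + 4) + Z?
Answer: 4611/277987 ≈ 0.016587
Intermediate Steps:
j(Z) = 4 + 2*Z (j(Z) = (4 + Z) + Z = 4 + 2*Z)
t = -92220 (t = (4 + 2*4)*(-7685) = (4 + 8)*(-7685) = 12*(-7685) = -92220)
t/(-5559740) = -92220/(-5559740) = -92220*(-1/5559740) = 4611/277987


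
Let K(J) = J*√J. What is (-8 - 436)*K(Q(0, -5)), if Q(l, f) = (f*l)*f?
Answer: 0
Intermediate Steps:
Q(l, f) = l*f²
K(J) = J^(3/2)
(-8 - 436)*K(Q(0, -5)) = (-8 - 436)*(0*(-5)²)^(3/2) = -444*(0*25)^(3/2) = -444*0^(3/2) = -444*0 = 0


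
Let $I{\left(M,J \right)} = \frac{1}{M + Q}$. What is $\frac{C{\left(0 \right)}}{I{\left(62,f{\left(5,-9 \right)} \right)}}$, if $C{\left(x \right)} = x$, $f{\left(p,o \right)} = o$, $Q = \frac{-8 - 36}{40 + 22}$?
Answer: $0$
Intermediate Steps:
$Q = - \frac{22}{31}$ ($Q = - \frac{44}{62} = \left(-44\right) \frac{1}{62} = - \frac{22}{31} \approx -0.70968$)
$I{\left(M,J \right)} = \frac{1}{- \frac{22}{31} + M}$ ($I{\left(M,J \right)} = \frac{1}{M - \frac{22}{31}} = \frac{1}{- \frac{22}{31} + M}$)
$\frac{C{\left(0 \right)}}{I{\left(62,f{\left(5,-9 \right)} \right)}} = \frac{0}{31 \frac{1}{-22 + 31 \cdot 62}} = \frac{0}{31 \frac{1}{-22 + 1922}} = \frac{0}{31 \cdot \frac{1}{1900}} = \frac{0}{\frac{31}{1900}} = 0 \cdot \frac{1900}{31} = 0$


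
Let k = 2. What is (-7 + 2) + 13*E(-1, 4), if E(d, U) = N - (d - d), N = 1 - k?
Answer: -18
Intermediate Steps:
N = -1 (N = 1 - 1*2 = 1 - 2 = -1)
E(d, U) = -1 (E(d, U) = -1 - (d - d) = -1 - 1*0 = -1 + 0 = -1)
(-7 + 2) + 13*E(-1, 4) = (-7 + 2) + 13*(-1) = -5 - 13 = -18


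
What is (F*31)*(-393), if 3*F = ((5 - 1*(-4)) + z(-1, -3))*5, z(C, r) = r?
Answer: -121830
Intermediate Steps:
F = 10 (F = (((5 - 1*(-4)) - 3)*5)/3 = (((5 + 4) - 3)*5)/3 = ((9 - 3)*5)/3 = (6*5)/3 = (⅓)*30 = 10)
(F*31)*(-393) = (10*31)*(-393) = 310*(-393) = -121830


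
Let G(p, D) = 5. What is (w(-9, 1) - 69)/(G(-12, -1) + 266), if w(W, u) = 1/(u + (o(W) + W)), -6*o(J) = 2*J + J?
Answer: -485/1897 ≈ -0.25567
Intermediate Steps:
o(J) = -J/2 (o(J) = -(2*J + J)/6 = -J/2)
w(W, u) = 1/(u + W/2) (w(W, u) = 1/(u + (-W/2 + W)) = 1/(u + W/2))
(w(-9, 1) - 69)/(G(-12, -1) + 266) = (2/(-9 + 2*1) - 69)/(5 + 266) = (2/(-9 + 2) - 69)/271 = (2/(-7) - 69)*(1/271) = (2*(-1/7) - 69)*(1/271) = (-2/7 - 69)*(1/271) = -485/7*1/271 = -485/1897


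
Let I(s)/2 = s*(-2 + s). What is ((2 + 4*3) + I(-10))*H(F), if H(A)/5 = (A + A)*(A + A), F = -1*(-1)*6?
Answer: 182880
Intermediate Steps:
F = 6 (F = 1*6 = 6)
I(s) = 2*s*(-2 + s) (I(s) = 2*(s*(-2 + s)) = 2*s*(-2 + s))
H(A) = 20*A² (H(A) = 5*((A + A)*(A + A)) = 5*((2*A)*(2*A)) = 5*(4*A²) = 20*A²)
((2 + 4*3) + I(-10))*H(F) = ((2 + 4*3) + 2*(-10)*(-2 - 10))*(20*6²) = ((2 + 12) + 2*(-10)*(-12))*(20*36) = (14 + 240)*720 = 254*720 = 182880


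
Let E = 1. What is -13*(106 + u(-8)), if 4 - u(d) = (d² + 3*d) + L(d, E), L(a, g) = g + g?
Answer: -884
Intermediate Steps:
L(a, g) = 2*g
u(d) = 2 - d² - 3*d (u(d) = 4 - ((d² + 3*d) + 2*1) = 4 - ((d² + 3*d) + 2) = 4 - (2 + d² + 3*d) = 4 + (-2 - d² - 3*d) = 2 - d² - 3*d)
-13*(106 + u(-8)) = -13*(106 + (2 - 1*(-8)² - 3*(-8))) = -13*(106 + (2 - 1*64 + 24)) = -13*(106 + (2 - 64 + 24)) = -13*(106 - 38) = -13*68 = -884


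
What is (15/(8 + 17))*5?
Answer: 3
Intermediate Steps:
(15/(8 + 17))*5 = (15/25)*5 = ((1/25)*15)*5 = (3/5)*5 = 3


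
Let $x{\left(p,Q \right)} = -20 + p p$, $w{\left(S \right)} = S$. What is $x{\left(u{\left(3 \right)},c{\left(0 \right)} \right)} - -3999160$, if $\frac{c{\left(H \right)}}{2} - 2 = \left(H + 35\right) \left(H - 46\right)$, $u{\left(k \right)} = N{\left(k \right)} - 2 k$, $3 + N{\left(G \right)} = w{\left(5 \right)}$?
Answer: $3999156$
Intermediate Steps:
$N{\left(G \right)} = 2$ ($N{\left(G \right)} = -3 + 5 = 2$)
$u{\left(k \right)} = 2 - 2 k$
$c{\left(H \right)} = 4 + 2 \left(-46 + H\right) \left(35 + H\right)$ ($c{\left(H \right)} = 4 + 2 \left(H + 35\right) \left(H - 46\right) = 4 + 2 \left(35 + H\right) \left(-46 + H\right) = 4 + 2 \left(-46 + H\right) \left(35 + H\right)$)
$x{\left(p,Q \right)} = -20 + p^{2}$
$x{\left(u{\left(3 \right)},c{\left(0 \right)} \right)} - -3999160 = \left(-20 + \left(2 - 6\right)^{2}\right) - -3999160 = \left(-20 + \left(2 - 6\right)^{2}\right) + 3999160 = \left(-20 + \left(-4\right)^{2}\right) + 3999160 = \left(-20 + 16\right) + 3999160 = -4 + 3999160 = 3999156$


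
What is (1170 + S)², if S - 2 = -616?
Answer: 309136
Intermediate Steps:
S = -614 (S = 2 - 616 = -614)
(1170 + S)² = (1170 - 614)² = 556² = 309136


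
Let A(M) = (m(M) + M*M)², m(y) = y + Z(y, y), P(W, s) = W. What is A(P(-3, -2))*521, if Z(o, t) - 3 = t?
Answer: 18756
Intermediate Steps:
Z(o, t) = 3 + t
m(y) = 3 + 2*y (m(y) = y + (3 + y) = 3 + 2*y)
A(M) = (3 + M² + 2*M)² (A(M) = ((3 + 2*M) + M*M)² = ((3 + 2*M) + M²)² = (3 + M² + 2*M)²)
A(P(-3, -2))*521 = (3 + (-3)² + 2*(-3))²*521 = (3 + 9 - 6)²*521 = 6²*521 = 36*521 = 18756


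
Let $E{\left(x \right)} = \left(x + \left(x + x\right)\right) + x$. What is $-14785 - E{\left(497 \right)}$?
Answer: $-16773$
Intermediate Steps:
$E{\left(x \right)} = 4 x$ ($E{\left(x \right)} = \left(x + 2 x\right) + x = 3 x + x = 4 x$)
$-14785 - E{\left(497 \right)} = -14785 - 4 \cdot 497 = -14785 - 1988 = -16773$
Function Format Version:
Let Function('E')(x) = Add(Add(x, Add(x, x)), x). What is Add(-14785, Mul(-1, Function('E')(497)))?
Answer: -16773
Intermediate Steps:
Function('E')(x) = Mul(4, x) (Function('E')(x) = Add(Add(x, Mul(2, x)), x) = Add(Mul(3, x), x) = Mul(4, x))
Add(-14785, Mul(-1, Function('E')(497))) = Add(-14785, Mul(-1, Mul(4, 497))) = Add(-14785, Mul(-1, 1988)) = Add(-14785, -1988) = -16773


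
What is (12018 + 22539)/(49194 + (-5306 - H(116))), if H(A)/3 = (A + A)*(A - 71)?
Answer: 34557/12568 ≈ 2.7496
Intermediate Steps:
H(A) = 6*A*(-71 + A) (H(A) = 3*((A + A)*(A - 71)) = 3*((2*A)*(-71 + A)) = 3*(2*A*(-71 + A)) = 6*A*(-71 + A))
(12018 + 22539)/(49194 + (-5306 - H(116))) = (12018 + 22539)/(49194 + (-5306 - 6*116*(-71 + 116))) = 34557/(49194 + (-5306 - 6*116*45)) = 34557/(49194 + (-5306 - 1*31320)) = 34557/(49194 + (-5306 - 31320)) = 34557/(49194 - 36626) = 34557/12568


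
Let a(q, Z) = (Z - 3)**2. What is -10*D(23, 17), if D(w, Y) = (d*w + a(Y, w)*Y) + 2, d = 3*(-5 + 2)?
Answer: -65950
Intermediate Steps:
a(q, Z) = (-3 + Z)**2
d = -9 (d = 3*(-3) = -9)
D(w, Y) = 2 - 9*w + Y*(-3 + w)**2 (D(w, Y) = (-9*w + (-3 + w)**2*Y) + 2 = (-9*w + Y*(-3 + w)**2) + 2 = 2 - 9*w + Y*(-3 + w)**2)
-10*D(23, 17) = -10*(2 - 9*23 + 17*(-3 + 23)**2) = -10*(2 - 207 + 17*20**2) = -10*(2 - 207 + 17*400) = -10*(2 - 207 + 6800) = -10*6595 = -65950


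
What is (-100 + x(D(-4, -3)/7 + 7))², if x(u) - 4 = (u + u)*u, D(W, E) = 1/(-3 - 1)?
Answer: 154449/153664 ≈ 1.0051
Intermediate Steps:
D(W, E) = -¼ (D(W, E) = 1/(-4) = -¼)
x(u) = 4 + 2*u² (x(u) = 4 + (u + u)*u = 4 + (2*u)*u = 4 + 2*u²)
(-100 + x(D(-4, -3)/7 + 7))² = (-100 + (4 + 2*(-¼/7 + 7)²))² = (-100 + (4 + 2*(-¼*⅐ + 7)²))² = (-100 + (4 + 2*(-1/28 + 7)²))² = (-100 + (4 + 2*(195/28)²))² = (-100 + (4 + 2*(38025/784)))² = (-100 + (4 + 38025/392))² = (-100 + 39593/392)² = (393/392)² = 154449/153664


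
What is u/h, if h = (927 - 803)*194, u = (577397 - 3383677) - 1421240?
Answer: -528440/3007 ≈ -175.74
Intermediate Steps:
u = -4227520 (u = -2806280 - 1421240 = -4227520)
h = 24056 (h = 124*194 = 24056)
u/h = -4227520/24056 = -4227520*1/24056 = -528440/3007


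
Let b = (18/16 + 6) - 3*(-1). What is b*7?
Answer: 567/8 ≈ 70.875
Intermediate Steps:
b = 81/8 (b = (18*(1/16) + 6) + 3 = (9/8 + 6) + 3 = 57/8 + 3 = 81/8 ≈ 10.125)
b*7 = (81/8)*7 = 567/8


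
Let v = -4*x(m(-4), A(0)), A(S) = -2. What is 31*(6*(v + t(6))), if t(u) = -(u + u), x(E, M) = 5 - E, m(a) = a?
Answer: -8928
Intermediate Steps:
t(u) = -2*u
v = -36 (v = -4*(5 - 1*(-4)) = -4*(5 + 4) = -4*9 = -36)
31*(6*(v + t(6))) = 31*(6*(-36 - 2*6)) = 31*(6*(-36 - 12)) = 31*(6*(-48)) = 31*(-288) = -8928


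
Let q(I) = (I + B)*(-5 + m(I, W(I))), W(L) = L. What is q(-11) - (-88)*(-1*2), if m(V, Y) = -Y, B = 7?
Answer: -200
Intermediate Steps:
q(I) = (-5 - I)*(7 + I) (q(I) = (I + 7)*(-5 - I) = (7 + I)*(-5 - I) = (-5 - I)*(7 + I))
q(-11) - (-88)*(-1*2) = (-35 - 1*(-11)**2 - 12*(-11)) - (-88)*(-1*2) = (-35 - 1*121 + 132) - (-88)*(-2) = (-35 - 121 + 132) - 11*16 = -24 - 176 = -200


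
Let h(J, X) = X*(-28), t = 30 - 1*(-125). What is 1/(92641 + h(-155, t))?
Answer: 1/88301 ≈ 1.1325e-5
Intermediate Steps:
t = 155 (t = 30 + 125 = 155)
h(J, X) = -28*X
1/(92641 + h(-155, t)) = 1/(92641 - 28*155) = 1/(92641 - 4340) = 1/88301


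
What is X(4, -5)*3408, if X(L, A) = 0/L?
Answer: 0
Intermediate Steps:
X(L, A) = 0
X(4, -5)*3408 = 0*3408 = 0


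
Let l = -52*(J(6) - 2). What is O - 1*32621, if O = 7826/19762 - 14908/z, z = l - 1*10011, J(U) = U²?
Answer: -3796509304504/116388299 ≈ -32619.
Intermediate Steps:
l = -1768 (l = -52*(6² - 2) = -52*(36 - 2) = -52*34 = -1768)
z = -11779 (z = -1768 - 1*10011 = -1768 - 10011 = -11779)
O = 193397175/116388299 (O = 7826/19762 - 14908/(-11779) = 7826*(1/19762) - 14908*(-1/11779) = 3913/9881 + 14908/11779 = 193397175/116388299 ≈ 1.6617)
O - 1*32621 = 193397175/116388299 - 1*32621 = 193397175/116388299 - 32621 = -3796509304504/116388299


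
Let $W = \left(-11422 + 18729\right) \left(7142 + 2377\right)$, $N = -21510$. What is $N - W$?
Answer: $-69576843$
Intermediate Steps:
$W = 69555333$ ($W = 7307 \cdot 9519 = 69555333$)
$N - W = -21510 - 69555333 = -69576843$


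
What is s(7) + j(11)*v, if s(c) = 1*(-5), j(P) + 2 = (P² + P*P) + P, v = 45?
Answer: 11290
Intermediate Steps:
j(P) = -2 + P + 2*P² (j(P) = -2 + ((P² + P*P) + P) = -2 + ((P² + P²) + P) = -2 + (2*P² + P) = -2 + (P + 2*P²) = -2 + P + 2*P²)
s(c) = -5
s(7) + j(11)*v = -5 + (-2 + 11 + 2*11²)*45 = -5 + (-2 + 11 + 2*121)*45 = -5 + (-2 + 11 + 242)*45 = -5 + 251*45 = -5 + 11295 = 11290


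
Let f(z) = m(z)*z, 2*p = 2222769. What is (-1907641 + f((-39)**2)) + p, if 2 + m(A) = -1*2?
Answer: -1604681/2 ≈ -8.0234e+5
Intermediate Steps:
p = 2222769/2 (p = (1/2)*2222769 = 2222769/2 ≈ 1.1114e+6)
m(A) = -4 (m(A) = -2 - 1*2 = -2 - 2 = -4)
f(z) = -4*z
(-1907641 + f((-39)**2)) + p = (-1907641 - 4*(-39)**2) + 2222769/2 = (-1907641 - 4*1521) + 2222769/2 = (-1907641 - 6084) + 2222769/2 = -1913725 + 2222769/2 = -1604681/2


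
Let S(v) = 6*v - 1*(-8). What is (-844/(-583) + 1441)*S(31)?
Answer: 163143718/583 ≈ 2.7984e+5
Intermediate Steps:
S(v) = 8 + 6*v (S(v) = 6*v + 8 = 8 + 6*v)
(-844/(-583) + 1441)*S(31) = (-844/(-583) + 1441)*(8 + 6*31) = (-844*(-1/583) + 1441)*(8 + 186) = (844/583 + 1441)*194 = (840947/583)*194 = 163143718/583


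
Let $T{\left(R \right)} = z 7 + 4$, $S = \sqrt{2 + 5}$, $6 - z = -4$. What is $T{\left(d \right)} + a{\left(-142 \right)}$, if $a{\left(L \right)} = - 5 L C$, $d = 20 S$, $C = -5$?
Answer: $-3476$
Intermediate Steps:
$z = 10$ ($z = 6 - -4 = 6 + 4 = 10$)
$S = \sqrt{7} \approx 2.6458$
$d = 20 \sqrt{7} \approx 52.915$
$T{\left(R \right)} = 74$ ($T{\left(R \right)} = 10 \cdot 7 + 4 = 70 + 4 = 74$)
$a{\left(L \right)} = 25 L$ ($a{\left(L \right)} = - 5 L \left(-5\right) = 25 L$)
$T{\left(d \right)} + a{\left(-142 \right)} = 74 + 25 \left(-142\right) = 74 - 3550 = -3476$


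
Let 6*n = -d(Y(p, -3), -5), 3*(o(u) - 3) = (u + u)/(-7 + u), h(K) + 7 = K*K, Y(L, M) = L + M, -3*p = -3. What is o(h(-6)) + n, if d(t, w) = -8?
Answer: 172/33 ≈ 5.2121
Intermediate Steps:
p = 1 (p = -⅓*(-3) = 1)
h(K) = -7 + K² (h(K) = -7 + K*K = -7 + K²)
o(u) = 3 + 2*u/(3*(-7 + u)) (o(u) = 3 + ((u + u)/(-7 + u))/3 = 3 + ((2*u)/(-7 + u))/3 = 3 + (2*u/(-7 + u))/3 = 3 + 2*u/(3*(-7 + u)))
n = 4/3 (n = (-1*(-8))/6 = (⅙)*8 = 4/3 ≈ 1.3333)
o(h(-6)) + n = (-63 + 11*(-7 + (-6)²))/(3*(-7 + (-7 + (-6)²))) + 4/3 = (-63 + 11*(-7 + 36))/(3*(-7 + (-7 + 36))) + 4/3 = (-63 + 11*29)/(3*(-7 + 29)) + 4/3 = (⅓)*(-63 + 319)/22 + 4/3 = (⅓)*(1/22)*256 + 4/3 = 128/33 + 4/3 = 172/33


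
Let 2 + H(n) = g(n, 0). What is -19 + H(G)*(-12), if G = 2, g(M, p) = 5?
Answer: -55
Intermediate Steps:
H(n) = 3 (H(n) = -2 + 5 = 3)
-19 + H(G)*(-12) = -19 + 3*(-12) = -19 - 36 = -55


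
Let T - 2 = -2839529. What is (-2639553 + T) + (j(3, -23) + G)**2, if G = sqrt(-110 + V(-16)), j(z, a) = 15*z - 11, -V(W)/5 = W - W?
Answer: -5478034 + 68*I*sqrt(110) ≈ -5.478e+6 + 713.19*I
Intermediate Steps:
T = -2839527 (T = 2 - 2839529 = -2839527)
V(W) = 0 (V(W) = -5*(W - W) = -5*0 = 0)
j(z, a) = -11 + 15*z
G = I*sqrt(110) (G = sqrt(-110 + 0) = sqrt(-110) = I*sqrt(110) ≈ 10.488*I)
(-2639553 + T) + (j(3, -23) + G)**2 = (-2639553 - 2839527) + ((-11 + 15*3) + I*sqrt(110))**2 = -5479080 + ((-11 + 45) + I*sqrt(110))**2 = -5479080 + (34 + I*sqrt(110))**2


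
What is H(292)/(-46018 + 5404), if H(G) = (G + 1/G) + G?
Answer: -56843/3953096 ≈ -0.014379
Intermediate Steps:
H(G) = 1/G + 2*G
H(292)/(-46018 + 5404) = (1/292 + 2*292)/(-46018 + 5404) = (1/292 + 584)/(-40614) = (170529/292)*(-1/40614) = -56843/3953096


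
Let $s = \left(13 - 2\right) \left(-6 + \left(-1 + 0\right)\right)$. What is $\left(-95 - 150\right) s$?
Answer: $18865$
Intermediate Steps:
$s = -77$ ($s = 11 \left(-6 - 1\right) = 11 \left(-7\right) = -77$)
$\left(-95 - 150\right) s = \left(-95 - 150\right) \left(-77\right) = \left(-245\right) \left(-77\right) = 18865$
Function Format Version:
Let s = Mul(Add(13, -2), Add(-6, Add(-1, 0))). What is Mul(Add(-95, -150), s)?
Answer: 18865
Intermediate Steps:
s = -77 (s = Mul(11, Add(-6, -1)) = Mul(11, -7) = -77)
Mul(Add(-95, -150), s) = Mul(Add(-95, -150), -77) = Mul(-245, -77) = 18865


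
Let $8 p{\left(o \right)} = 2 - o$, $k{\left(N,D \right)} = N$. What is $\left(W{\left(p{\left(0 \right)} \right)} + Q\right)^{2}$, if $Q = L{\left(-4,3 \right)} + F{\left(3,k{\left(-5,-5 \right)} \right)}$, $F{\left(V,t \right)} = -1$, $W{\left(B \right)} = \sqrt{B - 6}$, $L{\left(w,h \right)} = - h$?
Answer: $\frac{\left(8 - i \sqrt{23}\right)^{2}}{4} \approx 10.25 - 19.183 i$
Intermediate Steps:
$p{\left(o \right)} = \frac{1}{4} - \frac{o}{8}$ ($p{\left(o \right)} = \frac{2 - o}{8} = \frac{1}{4} - \frac{o}{8}$)
$W{\left(B \right)} = \sqrt{-6 + B}$
$Q = -4$ ($Q = \left(-1\right) 3 - 1 = -3 - 1 = -4$)
$\left(W{\left(p{\left(0 \right)} \right)} + Q\right)^{2} = \left(\sqrt{-6 + \left(\frac{1}{4} - 0\right)} - 4\right)^{2} = \left(\sqrt{-6 + \left(\frac{1}{4} + 0\right)} - 4\right)^{2} = \left(\sqrt{-6 + \frac{1}{4}} - 4\right)^{2} = \left(\sqrt{- \frac{23}{4}} - 4\right)^{2} = \left(\frac{i \sqrt{23}}{2} - 4\right)^{2} = \left(-4 + \frac{i \sqrt{23}}{2}\right)^{2}$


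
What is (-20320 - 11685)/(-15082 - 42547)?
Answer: 32005/57629 ≈ 0.55536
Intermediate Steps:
(-20320 - 11685)/(-15082 - 42547) = -32005/(-57629) = -32005*(-1/57629) = 32005/57629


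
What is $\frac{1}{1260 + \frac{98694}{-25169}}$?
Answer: $\frac{25169}{31614246} \approx 0.00079613$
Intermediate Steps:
$\frac{1}{1260 + \frac{98694}{-25169}} = \frac{1}{1260 + 98694 \left(- \frac{1}{25169}\right)} = \frac{1}{1260 - \frac{98694}{25169}} = \frac{1}{\frac{31614246}{25169}} = \frac{25169}{31614246}$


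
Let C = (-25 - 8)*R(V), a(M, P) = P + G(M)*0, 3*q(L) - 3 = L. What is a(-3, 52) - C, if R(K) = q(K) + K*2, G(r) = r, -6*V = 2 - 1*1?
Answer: 433/6 ≈ 72.167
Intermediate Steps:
q(L) = 1 + L/3
V = -1/6 (V = -(2 - 1*1)/6 = -(2 - 1)/6 = -1/6*1 = -1/6 ≈ -0.16667)
R(K) = 1 + 7*K/3 (R(K) = (1 + K/3) + K*2 = (1 + K/3) + 2*K = 1 + 7*K/3)
a(M, P) = P (a(M, P) = P + M*0 = P + 0 = P)
C = -121/6 (C = (-25 - 8)*(1 + (7/3)*(-1/6)) = -33*(1 - 7/18) = -33*11/18 = -121/6 ≈ -20.167)
a(-3, 52) - C = 52 - 1*(-121/6) = 52 + 121/6 = 433/6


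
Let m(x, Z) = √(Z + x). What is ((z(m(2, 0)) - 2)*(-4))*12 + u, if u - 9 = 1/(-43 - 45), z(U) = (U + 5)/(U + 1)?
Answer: 21911/88 - 192*√2 ≈ -22.540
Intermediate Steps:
z(U) = (5 + U)/(1 + U)
u = 791/88 (u = 9 + 1/(-43 - 45) = 9 + 1/(-88) = 9 - 1/88 = 791/88 ≈ 8.9886)
((z(m(2, 0)) - 2)*(-4))*12 + u = (((5 + √(0 + 2))/(1 + √(0 + 2)) - 2)*(-4))*12 + 791/88 = (((5 + √2)/(1 + √2) - 2)*(-4))*12 + 791/88 = ((-2 + (5 + √2)/(1 + √2))*(-4))*12 + 791/88 = (8 - 4*(5 + √2)/(1 + √2))*12 + 791/88 = (96 - 48*(5 + √2)/(1 + √2)) + 791/88 = 9239/88 - 48*(5 + √2)/(1 + √2)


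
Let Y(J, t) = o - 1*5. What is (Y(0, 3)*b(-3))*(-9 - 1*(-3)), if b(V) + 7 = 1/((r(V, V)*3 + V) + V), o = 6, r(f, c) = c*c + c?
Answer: 83/2 ≈ 41.500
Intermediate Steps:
r(f, c) = c + c**2 (r(f, c) = c**2 + c = c + c**2)
Y(J, t) = 1 (Y(J, t) = 6 - 1*5 = 6 - 5 = 1)
b(V) = -7 + 1/(2*V + 3*V*(1 + V)) (b(V) = -7 + 1/(((V*(1 + V))*3 + V) + V) = -7 + 1/((3*V*(1 + V) + V) + V) = -7 + 1/((V + 3*V*(1 + V)) + V) = -7 + 1/(2*V + 3*V*(1 + V)))
(Y(0, 3)*b(-3))*(-9 - 1*(-3)) = (1*((1 - 35*(-3) - 21*(-3)**2)/((-3)*(5 + 3*(-3)))))*(-9 - 1*(-3)) = (1*(-(1 + 105 - 21*9)/(3*(5 - 9))))*(-9 + 3) = (1*(-1/3*(1 + 105 - 189)/(-4)))*(-6) = (1*(-1/3*(-1/4)*(-83)))*(-6) = (1*(-83/12))*(-6) = -83/12*(-6) = 83/2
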